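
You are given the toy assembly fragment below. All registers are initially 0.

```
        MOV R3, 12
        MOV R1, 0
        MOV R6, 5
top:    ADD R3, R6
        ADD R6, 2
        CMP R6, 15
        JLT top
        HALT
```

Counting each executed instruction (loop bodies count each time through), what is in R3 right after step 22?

MOV R3, 12 → R3=12
MOV R1, 0 → R1=0
MOV R6, 5 → R6=5
ADD R3, R6 → R3=12+5=17
ADD R6, 2 → R6=5+2=7
CMP R6, 15  (cmp 7,15)
JLT top: taken
ADD R3, R6 → R3=17+7=24
ADD R6, 2 → R6=7+2=9
CMP R6, 15  (cmp 9,15)
JLT top: taken
ADD R3, R6 → R3=24+9=33
ADD R6, 2 → R6=9+2=11
CMP R6, 15  (cmp 11,15)
JLT top: taken
ADD R3, R6 → R3=33+11=44
ADD R6, 2 → R6=11+2=13
CMP R6, 15  (cmp 13,15)
JLT top: taken
ADD R3, R6 → R3=44+13=57
ADD R6, 2 → R6=13+2=15
CMP R6, 15  (cmp 15,15)
After step 22: R3 = 57.

57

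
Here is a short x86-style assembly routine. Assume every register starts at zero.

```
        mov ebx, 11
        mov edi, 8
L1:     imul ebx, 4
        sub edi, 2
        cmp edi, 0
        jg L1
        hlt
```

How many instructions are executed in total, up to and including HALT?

19

ebx=11
edi=8
ebx=11*4=44
edi=8-2=6
cmp edi, 0  (cmp 6,0)
jg L1: taken
ebx=44*4=176
edi=6-2=4
cmp edi, 0  (cmp 4,0)
jg L1: taken
ebx=176*4=704
edi=4-2=2
cmp edi, 0  (cmp 2,0)
jg L1: taken
ebx=704*4=2816
edi=2-2=0
cmp edi, 0  (cmp 0,0)
jg L1: not taken
halt.
Total executed instructions: 19.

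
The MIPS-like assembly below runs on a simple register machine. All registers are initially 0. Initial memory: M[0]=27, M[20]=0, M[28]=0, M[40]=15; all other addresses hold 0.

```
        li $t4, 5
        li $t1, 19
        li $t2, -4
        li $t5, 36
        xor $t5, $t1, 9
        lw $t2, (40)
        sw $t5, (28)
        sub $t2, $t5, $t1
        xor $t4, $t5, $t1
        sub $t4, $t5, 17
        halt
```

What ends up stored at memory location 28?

li $t4, 5 → $t4=5
li $t1, 19 → $t1=19
li $t2, -4 → $t2=-4
li $t5, 36 → $t5=36
xor $t5, $t1, 9 → $t5=19^9=26
lw $t2, (40) → $t2=M[40]=15
sw $t5, (28) → M[28]=26
sub $t2, $t5, $t1 → $t2=26-19=7
xor $t4, $t5, $t1 → $t4=26^19=9
sub $t4, $t5, 17 → $t4=26-17=9
halt.

26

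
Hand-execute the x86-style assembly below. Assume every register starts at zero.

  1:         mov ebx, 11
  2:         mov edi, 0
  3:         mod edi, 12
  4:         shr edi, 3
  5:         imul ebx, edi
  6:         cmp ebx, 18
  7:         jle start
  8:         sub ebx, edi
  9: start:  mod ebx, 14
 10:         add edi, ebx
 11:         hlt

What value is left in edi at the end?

0

mov ebx, 11 → ebx=11
mov edi, 0 → edi=0
mod edi, 12 → edi=0%12=0
shr edi, 3 → edi=0>>3=0
imul ebx, edi → ebx=11*0=0
cmp ebx, 18  (cmp 0,18)
jle start: taken
mod ebx, 14 → ebx=0%14=0
add edi, ebx → edi=0+0=0
halt.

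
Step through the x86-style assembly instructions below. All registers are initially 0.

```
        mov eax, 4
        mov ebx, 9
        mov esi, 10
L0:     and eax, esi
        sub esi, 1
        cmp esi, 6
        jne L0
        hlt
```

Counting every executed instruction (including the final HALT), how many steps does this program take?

20

after mov eax, 4: eax=4
after mov ebx, 9: ebx=9
after mov esi, 10: esi=10
after and eax, esi: eax=4&10=0
after sub esi, 1: esi=10-1=9
cmp esi, 6  (cmp 9,6)
jne L0: taken
after and eax, esi: eax=0&9=0
after sub esi, 1: esi=9-1=8
cmp esi, 6  (cmp 8,6)
jne L0: taken
after and eax, esi: eax=0&8=0
after sub esi, 1: esi=8-1=7
cmp esi, 6  (cmp 7,6)
jne L0: taken
after and eax, esi: eax=0&7=0
after sub esi, 1: esi=7-1=6
cmp esi, 6  (cmp 6,6)
jne L0: not taken
halt.
Total executed instructions: 20.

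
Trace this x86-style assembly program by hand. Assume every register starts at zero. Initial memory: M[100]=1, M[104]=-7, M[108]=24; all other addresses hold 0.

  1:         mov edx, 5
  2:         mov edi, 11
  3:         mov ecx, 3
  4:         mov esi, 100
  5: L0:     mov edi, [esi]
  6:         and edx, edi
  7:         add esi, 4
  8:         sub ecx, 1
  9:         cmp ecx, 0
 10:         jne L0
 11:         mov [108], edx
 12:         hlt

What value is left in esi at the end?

after mov edx, 5: edx=5
after mov edi, 11: edi=11
after mov ecx, 3: ecx=3
after mov esi, 100: esi=100
after mov edi, [esi]: edi=M[100]=1
after and edx, edi: edx=5&1=1
after add esi, 4: esi=100+4=104
after sub ecx, 1: ecx=3-1=2
cmp ecx, 0  (cmp 2,0)
jne L0: taken
after mov edi, [esi]: edi=M[104]=-7
after and edx, edi: edx=1&(-7)=1
after add esi, 4: esi=104+4=108
after sub ecx, 1: ecx=2-1=1
cmp ecx, 0  (cmp 1,0)
jne L0: taken
after mov edi, [esi]: edi=M[108]=24
after and edx, edi: edx=1&24=0
after add esi, 4: esi=108+4=112
after sub ecx, 1: ecx=1-1=0
cmp ecx, 0  (cmp 0,0)
jne L0: not taken
mov [108], edx → M[108]=0
halt.

112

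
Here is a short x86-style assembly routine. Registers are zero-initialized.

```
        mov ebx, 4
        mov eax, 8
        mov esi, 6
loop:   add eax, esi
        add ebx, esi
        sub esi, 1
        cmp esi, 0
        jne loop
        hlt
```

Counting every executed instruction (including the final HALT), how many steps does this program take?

34

after mov ebx, 4: ebx=4
after mov eax, 8: eax=8
after mov esi, 6: esi=6
after add eax, esi: eax=8+6=14
after add ebx, esi: ebx=4+6=10
after sub esi, 1: esi=6-1=5
cmp esi, 0  (cmp 5,0)
jne loop: taken
after add eax, esi: eax=14+5=19
after add ebx, esi: ebx=10+5=15
after sub esi, 1: esi=5-1=4
cmp esi, 0  (cmp 4,0)
jne loop: taken
after add eax, esi: eax=19+4=23
after add ebx, esi: ebx=15+4=19
after sub esi, 1: esi=4-1=3
cmp esi, 0  (cmp 3,0)
jne loop: taken
after add eax, esi: eax=23+3=26
after add ebx, esi: ebx=19+3=22
after sub esi, 1: esi=3-1=2
cmp esi, 0  (cmp 2,0)
jne loop: taken
after add eax, esi: eax=26+2=28
after add ebx, esi: ebx=22+2=24
after sub esi, 1: esi=2-1=1
cmp esi, 0  (cmp 1,0)
jne loop: taken
after add eax, esi: eax=28+1=29
after add ebx, esi: ebx=24+1=25
after sub esi, 1: esi=1-1=0
cmp esi, 0  (cmp 0,0)
jne loop: not taken
halt.
Total executed instructions: 34.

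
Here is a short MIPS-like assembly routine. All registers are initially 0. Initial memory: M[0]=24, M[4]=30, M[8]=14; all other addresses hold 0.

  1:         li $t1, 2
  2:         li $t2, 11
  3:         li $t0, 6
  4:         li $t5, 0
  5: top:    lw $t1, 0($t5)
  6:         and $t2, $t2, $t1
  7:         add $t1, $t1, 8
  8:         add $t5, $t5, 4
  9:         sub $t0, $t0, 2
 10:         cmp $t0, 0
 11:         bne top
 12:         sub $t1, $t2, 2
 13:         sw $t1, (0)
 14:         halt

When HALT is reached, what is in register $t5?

li $t1, 2 → $t1=2
li $t2, 11 → $t2=11
li $t0, 6 → $t0=6
li $t5, 0 → $t5=0
lw $t1, 0($t5) → $t1=M[0]=24
and $t2, $t2, $t1 → $t2=11&24=8
add $t1, $t1, 8 → $t1=24+8=32
add $t5, $t5, 4 → $t5=0+4=4
sub $t0, $t0, 2 → $t0=6-2=4
cmp $t0, 0  (cmp 4,0)
bne top: taken
lw $t1, 0($t5) → $t1=M[4]=30
and $t2, $t2, $t1 → $t2=8&30=8
add $t1, $t1, 8 → $t1=30+8=38
add $t5, $t5, 4 → $t5=4+4=8
sub $t0, $t0, 2 → $t0=4-2=2
cmp $t0, 0  (cmp 2,0)
bne top: taken
lw $t1, 0($t5) → $t1=M[8]=14
and $t2, $t2, $t1 → $t2=8&14=8
add $t1, $t1, 8 → $t1=14+8=22
add $t5, $t5, 4 → $t5=8+4=12
sub $t0, $t0, 2 → $t0=2-2=0
cmp $t0, 0  (cmp 0,0)
bne top: not taken
sub $t1, $t2, 2 → $t1=8-2=6
sw $t1, (0) → M[0]=6
halt.

12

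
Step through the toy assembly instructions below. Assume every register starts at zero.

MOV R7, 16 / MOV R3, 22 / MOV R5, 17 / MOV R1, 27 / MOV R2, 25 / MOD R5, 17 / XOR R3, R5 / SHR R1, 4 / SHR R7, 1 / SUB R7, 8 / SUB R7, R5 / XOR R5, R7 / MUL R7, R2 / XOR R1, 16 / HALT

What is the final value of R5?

R7=16
R3=22
R5=17
R1=27
R2=25
R5=17%17=0
R3=22^0=22
R1=27>>4=1
R7=16>>1=8
R7=8-8=0
R7=0-0=0
R5=0^0=0
R7=0*25=0
R1=1^16=17
halt.

0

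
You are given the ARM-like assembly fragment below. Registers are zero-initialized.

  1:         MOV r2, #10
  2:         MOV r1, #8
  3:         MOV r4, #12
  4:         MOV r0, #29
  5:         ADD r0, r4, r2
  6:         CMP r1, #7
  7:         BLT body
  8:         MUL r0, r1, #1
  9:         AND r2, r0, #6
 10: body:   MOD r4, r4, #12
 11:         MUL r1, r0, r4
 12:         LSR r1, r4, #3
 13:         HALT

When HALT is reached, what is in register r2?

r2=10
r1=8
r4=12
r0=29
r0=12+10=22
CMP r1, #7  (cmp 8,7)
BLT body: not taken
r0=8*1=8
r2=8&6=0
r4=12%12=0
r1=8*0=0
r1=0>>3=0
halt.

0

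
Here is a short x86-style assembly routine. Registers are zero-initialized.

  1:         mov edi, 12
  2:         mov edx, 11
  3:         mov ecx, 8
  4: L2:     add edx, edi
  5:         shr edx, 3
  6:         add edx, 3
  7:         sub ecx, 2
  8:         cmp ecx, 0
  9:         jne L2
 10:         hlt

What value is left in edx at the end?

edi=12
edx=11
ecx=8
edx=11+12=23
edx=23>>3=2
edx=2+3=5
ecx=8-2=6
cmp ecx, 0  (cmp 6,0)
jne L2: taken
edx=5+12=17
edx=17>>3=2
edx=2+3=5
ecx=6-2=4
cmp ecx, 0  (cmp 4,0)
jne L2: taken
edx=5+12=17
edx=17>>3=2
edx=2+3=5
ecx=4-2=2
cmp ecx, 0  (cmp 2,0)
jne L2: taken
edx=5+12=17
edx=17>>3=2
edx=2+3=5
ecx=2-2=0
cmp ecx, 0  (cmp 0,0)
jne L2: not taken
halt.

5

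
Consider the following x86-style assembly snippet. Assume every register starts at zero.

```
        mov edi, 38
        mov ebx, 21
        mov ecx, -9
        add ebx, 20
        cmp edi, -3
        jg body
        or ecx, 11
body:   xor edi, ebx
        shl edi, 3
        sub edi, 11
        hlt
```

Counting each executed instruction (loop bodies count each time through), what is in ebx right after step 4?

41

edi=38
ebx=21
ecx=-9
ebx=21+20=41
After step 4: ebx = 41.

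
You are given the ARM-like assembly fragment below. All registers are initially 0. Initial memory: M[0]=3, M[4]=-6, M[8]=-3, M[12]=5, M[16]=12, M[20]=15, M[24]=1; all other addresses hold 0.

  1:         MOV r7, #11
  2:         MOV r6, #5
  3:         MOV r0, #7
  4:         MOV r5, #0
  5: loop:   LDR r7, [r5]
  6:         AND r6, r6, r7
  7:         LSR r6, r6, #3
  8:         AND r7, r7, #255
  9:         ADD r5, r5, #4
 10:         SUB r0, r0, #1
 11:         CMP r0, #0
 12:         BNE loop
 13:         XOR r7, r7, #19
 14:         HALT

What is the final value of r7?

r7=11
r6=5
r0=7
r5=0
r7=M[0]=3
r6=5&3=1
r6=1>>3=0
r7=3&255=3
r5=0+4=4
r0=7-1=6
CMP r0, #0  (cmp 6,0)
BNE loop: taken
r7=M[4]=-6
r6=0&(-6)=0
r6=0>>3=0
r7=(-6)&255=250
r5=4+4=8
r0=6-1=5
CMP r0, #0  (cmp 5,0)
BNE loop: taken
r7=M[8]=-3
r6=0&(-3)=0
r6=0>>3=0
r7=(-3)&255=253
r5=8+4=12
r0=5-1=4
CMP r0, #0  (cmp 4,0)
BNE loop: taken
r7=M[12]=5
r6=0&5=0
r6=0>>3=0
r7=5&255=5
r5=12+4=16
r0=4-1=3
CMP r0, #0  (cmp 3,0)
BNE loop: taken
r7=M[16]=12
r6=0&12=0
r6=0>>3=0
r7=12&255=12
r5=16+4=20
r0=3-1=2
CMP r0, #0  (cmp 2,0)
BNE loop: taken
r7=M[20]=15
r6=0&15=0
r6=0>>3=0
r7=15&255=15
r5=20+4=24
r0=2-1=1
CMP r0, #0  (cmp 1,0)
BNE loop: taken
r7=M[24]=1
r6=0&1=0
r6=0>>3=0
r7=1&255=1
r5=24+4=28
r0=1-1=0
CMP r0, #0  (cmp 0,0)
BNE loop: not taken
r7=1^19=18
halt.

18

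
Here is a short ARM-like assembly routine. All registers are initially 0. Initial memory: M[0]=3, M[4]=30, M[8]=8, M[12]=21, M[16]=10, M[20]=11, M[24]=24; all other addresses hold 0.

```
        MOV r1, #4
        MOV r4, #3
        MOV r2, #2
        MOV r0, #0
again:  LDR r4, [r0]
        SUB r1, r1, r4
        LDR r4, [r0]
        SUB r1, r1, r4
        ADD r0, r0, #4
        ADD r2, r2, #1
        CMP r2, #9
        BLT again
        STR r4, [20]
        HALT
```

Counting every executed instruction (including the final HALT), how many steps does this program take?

62

after MOV r1, #4: r1=4
after MOV r4, #3: r4=3
after MOV r2, #2: r2=2
after MOV r0, #0: r0=0
after LDR r4, [r0]: r4=M[0]=3
after SUB r1, r1, r4: r1=4-3=1
after LDR r4, [r0]: r4=M[0]=3
after SUB r1, r1, r4: r1=1-3=-2
after ADD r0, r0, #4: r0=0+4=4
after ADD r2, r2, #1: r2=2+1=3
CMP r2, #9  (cmp 3,9)
BLT again: taken
after LDR r4, [r0]: r4=M[4]=30
after SUB r1, r1, r4: r1=(-2)-30=-32
after LDR r4, [r0]: r4=M[4]=30
after SUB r1, r1, r4: r1=(-32)-30=-62
after ADD r0, r0, #4: r0=4+4=8
after ADD r2, r2, #1: r2=3+1=4
CMP r2, #9  (cmp 4,9)
BLT again: taken
after LDR r4, [r0]: r4=M[8]=8
after SUB r1, r1, r4: r1=(-62)-8=-70
after LDR r4, [r0]: r4=M[8]=8
after SUB r1, r1, r4: r1=(-70)-8=-78
after ADD r0, r0, #4: r0=8+4=12
after ADD r2, r2, #1: r2=4+1=5
CMP r2, #9  (cmp 5,9)
BLT again: taken
after LDR r4, [r0]: r4=M[12]=21
after SUB r1, r1, r4: r1=(-78)-21=-99
after LDR r4, [r0]: r4=M[12]=21
after SUB r1, r1, r4: r1=(-99)-21=-120
after ADD r0, r0, #4: r0=12+4=16
after ADD r2, r2, #1: r2=5+1=6
CMP r2, #9  (cmp 6,9)
BLT again: taken
after LDR r4, [r0]: r4=M[16]=10
after SUB r1, r1, r4: r1=(-120)-10=-130
after LDR r4, [r0]: r4=M[16]=10
after SUB r1, r1, r4: r1=(-130)-10=-140
after ADD r0, r0, #4: r0=16+4=20
after ADD r2, r2, #1: r2=6+1=7
CMP r2, #9  (cmp 7,9)
BLT again: taken
after LDR r4, [r0]: r4=M[20]=11
after SUB r1, r1, r4: r1=(-140)-11=-151
after LDR r4, [r0]: r4=M[20]=11
after SUB r1, r1, r4: r1=(-151)-11=-162
after ADD r0, r0, #4: r0=20+4=24
after ADD r2, r2, #1: r2=7+1=8
CMP r2, #9  (cmp 8,9)
BLT again: taken
after LDR r4, [r0]: r4=M[24]=24
after SUB r1, r1, r4: r1=(-162)-24=-186
after LDR r4, [r0]: r4=M[24]=24
after SUB r1, r1, r4: r1=(-186)-24=-210
after ADD r0, r0, #4: r0=24+4=28
after ADD r2, r2, #1: r2=8+1=9
CMP r2, #9  (cmp 9,9)
BLT again: not taken
STR r4, [20] → M[20]=24
halt.
Total executed instructions: 62.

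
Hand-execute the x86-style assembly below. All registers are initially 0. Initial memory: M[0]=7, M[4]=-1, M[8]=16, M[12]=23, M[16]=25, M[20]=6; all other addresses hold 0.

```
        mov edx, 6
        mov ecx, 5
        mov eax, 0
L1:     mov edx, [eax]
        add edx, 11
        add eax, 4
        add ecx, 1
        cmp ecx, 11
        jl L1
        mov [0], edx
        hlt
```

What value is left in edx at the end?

edx=6
ecx=5
eax=0
edx=M[0]=7
edx=7+11=18
eax=0+4=4
ecx=5+1=6
cmp ecx, 11  (cmp 6,11)
jl L1: taken
edx=M[4]=-1
edx=(-1)+11=10
eax=4+4=8
ecx=6+1=7
cmp ecx, 11  (cmp 7,11)
jl L1: taken
edx=M[8]=16
edx=16+11=27
eax=8+4=12
ecx=7+1=8
cmp ecx, 11  (cmp 8,11)
jl L1: taken
edx=M[12]=23
edx=23+11=34
eax=12+4=16
ecx=8+1=9
cmp ecx, 11  (cmp 9,11)
jl L1: taken
edx=M[16]=25
edx=25+11=36
eax=16+4=20
ecx=9+1=10
cmp ecx, 11  (cmp 10,11)
jl L1: taken
edx=M[20]=6
edx=6+11=17
eax=20+4=24
ecx=10+1=11
cmp ecx, 11  (cmp 11,11)
jl L1: not taken
mov [0], edx → M[0]=17
halt.

17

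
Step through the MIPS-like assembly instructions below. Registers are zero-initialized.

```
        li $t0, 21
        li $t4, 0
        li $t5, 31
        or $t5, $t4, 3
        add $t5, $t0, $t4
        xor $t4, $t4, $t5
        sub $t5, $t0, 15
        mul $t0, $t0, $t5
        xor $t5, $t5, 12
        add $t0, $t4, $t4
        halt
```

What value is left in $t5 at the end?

li $t0, 21 → $t0=21
li $t4, 0 → $t4=0
li $t5, 31 → $t5=31
or $t5, $t4, 3 → $t5=0|3=3
add $t5, $t0, $t4 → $t5=21+0=21
xor $t4, $t4, $t5 → $t4=0^21=21
sub $t5, $t0, 15 → $t5=21-15=6
mul $t0, $t0, $t5 → $t0=21*6=126
xor $t5, $t5, 12 → $t5=6^12=10
add $t0, $t4, $t4 → $t0=21+21=42
halt.

10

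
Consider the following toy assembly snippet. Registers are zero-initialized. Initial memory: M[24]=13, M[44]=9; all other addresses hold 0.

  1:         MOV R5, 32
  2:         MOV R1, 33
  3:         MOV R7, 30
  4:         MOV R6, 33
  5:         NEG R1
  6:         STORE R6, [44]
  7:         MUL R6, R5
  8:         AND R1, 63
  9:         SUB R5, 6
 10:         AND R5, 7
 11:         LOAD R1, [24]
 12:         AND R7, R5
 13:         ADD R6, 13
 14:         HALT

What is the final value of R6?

MOV R5, 32 → R5=32
MOV R1, 33 → R1=33
MOV R7, 30 → R7=30
MOV R6, 33 → R6=33
NEG R1 → R1=-(33)=-33
STORE R6, [44] → M[44]=33
MUL R6, R5 → R6=33*32=1056
AND R1, 63 → R1=(-33)&63=31
SUB R5, 6 → R5=32-6=26
AND R5, 7 → R5=26&7=2
LOAD R1, [24] → R1=M[24]=13
AND R7, R5 → R7=30&2=2
ADD R6, 13 → R6=1056+13=1069
halt.

1069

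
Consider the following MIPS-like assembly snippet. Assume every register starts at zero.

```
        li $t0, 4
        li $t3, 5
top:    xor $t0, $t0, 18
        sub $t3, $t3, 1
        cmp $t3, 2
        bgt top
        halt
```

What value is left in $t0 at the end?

$t0=4
$t3=5
$t0=4^18=22
$t3=5-1=4
cmp $t3, 2  (cmp 4,2)
bgt top: taken
$t0=22^18=4
$t3=4-1=3
cmp $t3, 2  (cmp 3,2)
bgt top: taken
$t0=4^18=22
$t3=3-1=2
cmp $t3, 2  (cmp 2,2)
bgt top: not taken
halt.

22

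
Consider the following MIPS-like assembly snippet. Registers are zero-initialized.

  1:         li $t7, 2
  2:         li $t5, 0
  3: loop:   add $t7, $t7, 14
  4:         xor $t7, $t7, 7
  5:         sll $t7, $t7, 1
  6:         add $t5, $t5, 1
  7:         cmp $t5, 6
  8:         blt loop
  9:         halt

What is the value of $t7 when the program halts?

li $t7, 2 → $t7=2
li $t5, 0 → $t5=0
add $t7, $t7, 14 → $t7=2+14=16
xor $t7, $t7, 7 → $t7=16^7=23
sll $t7, $t7, 1 → $t7=23<<1=46
add $t5, $t5, 1 → $t5=0+1=1
cmp $t5, 6  (cmp 1,6)
blt loop: taken
add $t7, $t7, 14 → $t7=46+14=60
xor $t7, $t7, 7 → $t7=60^7=59
sll $t7, $t7, 1 → $t7=59<<1=118
add $t5, $t5, 1 → $t5=1+1=2
cmp $t5, 6  (cmp 2,6)
blt loop: taken
add $t7, $t7, 14 → $t7=118+14=132
xor $t7, $t7, 7 → $t7=132^7=131
sll $t7, $t7, 1 → $t7=131<<1=262
add $t5, $t5, 1 → $t5=2+1=3
cmp $t5, 6  (cmp 3,6)
blt loop: taken
add $t7, $t7, 14 → $t7=262+14=276
xor $t7, $t7, 7 → $t7=276^7=275
sll $t7, $t7, 1 → $t7=275<<1=550
add $t5, $t5, 1 → $t5=3+1=4
cmp $t5, 6  (cmp 4,6)
blt loop: taken
add $t7, $t7, 14 → $t7=550+14=564
xor $t7, $t7, 7 → $t7=564^7=563
sll $t7, $t7, 1 → $t7=563<<1=1126
add $t5, $t5, 1 → $t5=4+1=5
cmp $t5, 6  (cmp 5,6)
blt loop: taken
add $t7, $t7, 14 → $t7=1126+14=1140
xor $t7, $t7, 7 → $t7=1140^7=1139
sll $t7, $t7, 1 → $t7=1139<<1=2278
add $t5, $t5, 1 → $t5=5+1=6
cmp $t5, 6  (cmp 6,6)
blt loop: not taken
halt.

2278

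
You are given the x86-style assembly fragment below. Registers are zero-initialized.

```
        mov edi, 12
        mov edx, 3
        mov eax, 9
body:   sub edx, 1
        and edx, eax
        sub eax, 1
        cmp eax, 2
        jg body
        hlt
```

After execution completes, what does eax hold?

2

edi=12
edx=3
eax=9
edx=3-1=2
edx=2&9=0
eax=9-1=8
cmp eax, 2  (cmp 8,2)
jg body: taken
edx=0-1=-1
edx=(-1)&8=8
eax=8-1=7
cmp eax, 2  (cmp 7,2)
jg body: taken
edx=8-1=7
edx=7&7=7
eax=7-1=6
cmp eax, 2  (cmp 6,2)
jg body: taken
edx=7-1=6
edx=6&6=6
eax=6-1=5
cmp eax, 2  (cmp 5,2)
jg body: taken
edx=6-1=5
edx=5&5=5
eax=5-1=4
cmp eax, 2  (cmp 4,2)
jg body: taken
edx=5-1=4
edx=4&4=4
eax=4-1=3
cmp eax, 2  (cmp 3,2)
jg body: taken
edx=4-1=3
edx=3&3=3
eax=3-1=2
cmp eax, 2  (cmp 2,2)
jg body: not taken
halt.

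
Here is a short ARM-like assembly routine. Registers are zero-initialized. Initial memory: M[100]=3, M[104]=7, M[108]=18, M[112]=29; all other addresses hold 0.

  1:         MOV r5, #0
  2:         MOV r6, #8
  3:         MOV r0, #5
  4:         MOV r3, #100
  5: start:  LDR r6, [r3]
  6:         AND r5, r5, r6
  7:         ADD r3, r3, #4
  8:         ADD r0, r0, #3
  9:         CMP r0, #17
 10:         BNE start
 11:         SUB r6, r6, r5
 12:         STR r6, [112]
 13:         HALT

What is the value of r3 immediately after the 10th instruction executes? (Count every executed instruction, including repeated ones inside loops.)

MOV r5, #0 → r5=0
MOV r6, #8 → r6=8
MOV r0, #5 → r0=5
MOV r3, #100 → r3=100
LDR r6, [r3] → r6=M[100]=3
AND r5, r5, r6 → r5=0&3=0
ADD r3, r3, #4 → r3=100+4=104
ADD r0, r0, #3 → r0=5+3=8
CMP r0, #17  (cmp 8,17)
BNE start: taken
After step 10: r3 = 104.

104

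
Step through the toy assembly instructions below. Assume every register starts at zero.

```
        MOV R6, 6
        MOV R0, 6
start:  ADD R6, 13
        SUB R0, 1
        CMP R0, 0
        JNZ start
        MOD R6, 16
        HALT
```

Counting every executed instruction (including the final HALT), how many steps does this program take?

MOV R6, 6 → R6=6
MOV R0, 6 → R0=6
ADD R6, 13 → R6=6+13=19
SUB R0, 1 → R0=6-1=5
CMP R0, 0  (cmp 5,0)
JNZ start: taken
ADD R6, 13 → R6=19+13=32
SUB R0, 1 → R0=5-1=4
CMP R0, 0  (cmp 4,0)
JNZ start: taken
ADD R6, 13 → R6=32+13=45
SUB R0, 1 → R0=4-1=3
CMP R0, 0  (cmp 3,0)
JNZ start: taken
ADD R6, 13 → R6=45+13=58
SUB R0, 1 → R0=3-1=2
CMP R0, 0  (cmp 2,0)
JNZ start: taken
ADD R6, 13 → R6=58+13=71
SUB R0, 1 → R0=2-1=1
CMP R0, 0  (cmp 1,0)
JNZ start: taken
ADD R6, 13 → R6=71+13=84
SUB R0, 1 → R0=1-1=0
CMP R0, 0  (cmp 0,0)
JNZ start: not taken
MOD R6, 16 → R6=84%16=4
halt.
Total executed instructions: 28.

28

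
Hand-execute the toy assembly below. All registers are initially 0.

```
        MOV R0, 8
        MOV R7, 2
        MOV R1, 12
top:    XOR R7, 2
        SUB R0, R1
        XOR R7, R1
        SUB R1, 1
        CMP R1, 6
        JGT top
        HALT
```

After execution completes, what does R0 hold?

-49

R0=8
R7=2
R1=12
R7=2^2=0
R0=8-12=-4
R7=0^12=12
R1=12-1=11
CMP R1, 6  (cmp 11,6)
JGT top: taken
R7=12^2=14
R0=(-4)-11=-15
R7=14^11=5
R1=11-1=10
CMP R1, 6  (cmp 10,6)
JGT top: taken
R7=5^2=7
R0=(-15)-10=-25
R7=7^10=13
R1=10-1=9
CMP R1, 6  (cmp 9,6)
JGT top: taken
R7=13^2=15
R0=(-25)-9=-34
R7=15^9=6
R1=9-1=8
CMP R1, 6  (cmp 8,6)
JGT top: taken
R7=6^2=4
R0=(-34)-8=-42
R7=4^8=12
R1=8-1=7
CMP R1, 6  (cmp 7,6)
JGT top: taken
R7=12^2=14
R0=(-42)-7=-49
R7=14^7=9
R1=7-1=6
CMP R1, 6  (cmp 6,6)
JGT top: not taken
halt.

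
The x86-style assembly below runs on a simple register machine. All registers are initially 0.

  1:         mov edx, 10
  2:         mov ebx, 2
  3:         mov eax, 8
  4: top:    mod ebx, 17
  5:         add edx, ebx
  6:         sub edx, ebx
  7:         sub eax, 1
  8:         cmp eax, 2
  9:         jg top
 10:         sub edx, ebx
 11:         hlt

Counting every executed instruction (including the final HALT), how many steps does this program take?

after mov edx, 10: edx=10
after mov ebx, 2: ebx=2
after mov eax, 8: eax=8
after mod ebx, 17: ebx=2%17=2
after add edx, ebx: edx=10+2=12
after sub edx, ebx: edx=12-2=10
after sub eax, 1: eax=8-1=7
cmp eax, 2  (cmp 7,2)
jg top: taken
after mod ebx, 17: ebx=2%17=2
after add edx, ebx: edx=10+2=12
after sub edx, ebx: edx=12-2=10
after sub eax, 1: eax=7-1=6
cmp eax, 2  (cmp 6,2)
jg top: taken
after mod ebx, 17: ebx=2%17=2
after add edx, ebx: edx=10+2=12
after sub edx, ebx: edx=12-2=10
after sub eax, 1: eax=6-1=5
cmp eax, 2  (cmp 5,2)
jg top: taken
after mod ebx, 17: ebx=2%17=2
after add edx, ebx: edx=10+2=12
after sub edx, ebx: edx=12-2=10
after sub eax, 1: eax=5-1=4
cmp eax, 2  (cmp 4,2)
jg top: taken
after mod ebx, 17: ebx=2%17=2
after add edx, ebx: edx=10+2=12
after sub edx, ebx: edx=12-2=10
after sub eax, 1: eax=4-1=3
cmp eax, 2  (cmp 3,2)
jg top: taken
after mod ebx, 17: ebx=2%17=2
after add edx, ebx: edx=10+2=12
after sub edx, ebx: edx=12-2=10
after sub eax, 1: eax=3-1=2
cmp eax, 2  (cmp 2,2)
jg top: not taken
after sub edx, ebx: edx=10-2=8
halt.
Total executed instructions: 41.

41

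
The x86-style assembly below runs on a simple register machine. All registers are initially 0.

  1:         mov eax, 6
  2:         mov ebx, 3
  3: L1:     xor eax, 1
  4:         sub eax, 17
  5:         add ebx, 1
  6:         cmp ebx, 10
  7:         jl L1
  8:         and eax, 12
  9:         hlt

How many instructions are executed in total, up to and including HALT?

after mov eax, 6: eax=6
after mov ebx, 3: ebx=3
after xor eax, 1: eax=6^1=7
after sub eax, 17: eax=7-17=-10
after add ebx, 1: ebx=3+1=4
cmp ebx, 10  (cmp 4,10)
jl L1: taken
after xor eax, 1: eax=(-10)^1=-9
after sub eax, 17: eax=(-9)-17=-26
after add ebx, 1: ebx=4+1=5
cmp ebx, 10  (cmp 5,10)
jl L1: taken
after xor eax, 1: eax=(-26)^1=-25
after sub eax, 17: eax=(-25)-17=-42
after add ebx, 1: ebx=5+1=6
cmp ebx, 10  (cmp 6,10)
jl L1: taken
after xor eax, 1: eax=(-42)^1=-41
after sub eax, 17: eax=(-41)-17=-58
after add ebx, 1: ebx=6+1=7
cmp ebx, 10  (cmp 7,10)
jl L1: taken
after xor eax, 1: eax=(-58)^1=-57
after sub eax, 17: eax=(-57)-17=-74
after add ebx, 1: ebx=7+1=8
cmp ebx, 10  (cmp 8,10)
jl L1: taken
after xor eax, 1: eax=(-74)^1=-73
after sub eax, 17: eax=(-73)-17=-90
after add ebx, 1: ebx=8+1=9
cmp ebx, 10  (cmp 9,10)
jl L1: taken
after xor eax, 1: eax=(-90)^1=-89
after sub eax, 17: eax=(-89)-17=-106
after add ebx, 1: ebx=9+1=10
cmp ebx, 10  (cmp 10,10)
jl L1: not taken
after and eax, 12: eax=(-106)&12=4
halt.
Total executed instructions: 39.

39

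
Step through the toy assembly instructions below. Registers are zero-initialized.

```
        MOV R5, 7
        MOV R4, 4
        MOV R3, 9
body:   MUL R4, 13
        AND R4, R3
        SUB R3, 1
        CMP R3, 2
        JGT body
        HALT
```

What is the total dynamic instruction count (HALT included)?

39

after MOV R5, 7: R5=7
after MOV R4, 4: R4=4
after MOV R3, 9: R3=9
after MUL R4, 13: R4=4*13=52
after AND R4, R3: R4=52&9=0
after SUB R3, 1: R3=9-1=8
CMP R3, 2  (cmp 8,2)
JGT body: taken
after MUL R4, 13: R4=0*13=0
after AND R4, R3: R4=0&8=0
after SUB R3, 1: R3=8-1=7
CMP R3, 2  (cmp 7,2)
JGT body: taken
after MUL R4, 13: R4=0*13=0
after AND R4, R3: R4=0&7=0
after SUB R3, 1: R3=7-1=6
CMP R3, 2  (cmp 6,2)
JGT body: taken
after MUL R4, 13: R4=0*13=0
after AND R4, R3: R4=0&6=0
after SUB R3, 1: R3=6-1=5
CMP R3, 2  (cmp 5,2)
JGT body: taken
after MUL R4, 13: R4=0*13=0
after AND R4, R3: R4=0&5=0
after SUB R3, 1: R3=5-1=4
CMP R3, 2  (cmp 4,2)
JGT body: taken
after MUL R4, 13: R4=0*13=0
after AND R4, R3: R4=0&4=0
after SUB R3, 1: R3=4-1=3
CMP R3, 2  (cmp 3,2)
JGT body: taken
after MUL R4, 13: R4=0*13=0
after AND R4, R3: R4=0&3=0
after SUB R3, 1: R3=3-1=2
CMP R3, 2  (cmp 2,2)
JGT body: not taken
halt.
Total executed instructions: 39.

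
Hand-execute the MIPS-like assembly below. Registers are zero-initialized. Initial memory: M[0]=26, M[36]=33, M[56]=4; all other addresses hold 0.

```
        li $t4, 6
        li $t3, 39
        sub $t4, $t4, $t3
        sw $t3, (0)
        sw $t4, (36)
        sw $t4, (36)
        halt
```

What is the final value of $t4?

li $t4, 6 → $t4=6
li $t3, 39 → $t3=39
sub $t4, $t4, $t3 → $t4=6-39=-33
sw $t3, (0) → M[0]=39
sw $t4, (36) → M[36]=-33
sw $t4, (36) → M[36]=-33
halt.

-33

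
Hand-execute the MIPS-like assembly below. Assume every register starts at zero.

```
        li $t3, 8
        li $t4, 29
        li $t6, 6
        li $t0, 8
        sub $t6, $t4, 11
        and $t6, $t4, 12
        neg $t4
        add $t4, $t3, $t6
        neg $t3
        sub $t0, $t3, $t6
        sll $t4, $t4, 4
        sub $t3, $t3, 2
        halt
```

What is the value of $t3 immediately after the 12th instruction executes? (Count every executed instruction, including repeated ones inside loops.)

-10

li $t3, 8 → $t3=8
li $t4, 29 → $t4=29
li $t6, 6 → $t6=6
li $t0, 8 → $t0=8
sub $t6, $t4, 11 → $t6=29-11=18
and $t6, $t4, 12 → $t6=29&12=12
neg $t4 → $t4=-(29)=-29
add $t4, $t3, $t6 → $t4=8+12=20
neg $t3 → $t3=-(8)=-8
sub $t0, $t3, $t6 → $t0=(-8)-12=-20
sll $t4, $t4, 4 → $t4=20<<4=320
sub $t3, $t3, 2 → $t3=(-8)-2=-10
After step 12: $t3 = -10.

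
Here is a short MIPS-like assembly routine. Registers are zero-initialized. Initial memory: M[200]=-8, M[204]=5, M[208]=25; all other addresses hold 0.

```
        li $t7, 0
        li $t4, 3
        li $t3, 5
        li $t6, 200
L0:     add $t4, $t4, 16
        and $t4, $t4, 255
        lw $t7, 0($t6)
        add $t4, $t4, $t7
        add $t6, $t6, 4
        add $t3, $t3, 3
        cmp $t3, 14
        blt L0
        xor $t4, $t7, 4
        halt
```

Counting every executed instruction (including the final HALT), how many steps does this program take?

$t7=0
$t4=3
$t3=5
$t6=200
$t4=3+16=19
$t4=19&255=19
$t7=M[200]=-8
$t4=19+(-8)=11
$t6=200+4=204
$t3=5+3=8
cmp $t3, 14  (cmp 8,14)
blt L0: taken
$t4=11+16=27
$t4=27&255=27
$t7=M[204]=5
$t4=27+5=32
$t6=204+4=208
$t3=8+3=11
cmp $t3, 14  (cmp 11,14)
blt L0: taken
$t4=32+16=48
$t4=48&255=48
$t7=M[208]=25
$t4=48+25=73
$t6=208+4=212
$t3=11+3=14
cmp $t3, 14  (cmp 14,14)
blt L0: not taken
$t4=25^4=29
halt.
Total executed instructions: 30.

30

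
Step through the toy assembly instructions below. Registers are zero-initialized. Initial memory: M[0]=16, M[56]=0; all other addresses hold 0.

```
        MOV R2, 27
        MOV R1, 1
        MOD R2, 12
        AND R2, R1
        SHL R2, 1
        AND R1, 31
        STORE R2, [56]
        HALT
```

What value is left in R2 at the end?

2

after MOV R2, 27: R2=27
after MOV R1, 1: R1=1
after MOD R2, 12: R2=27%12=3
after AND R2, R1: R2=3&1=1
after SHL R2, 1: R2=1<<1=2
after AND R1, 31: R1=1&31=1
STORE R2, [56] → M[56]=2
halt.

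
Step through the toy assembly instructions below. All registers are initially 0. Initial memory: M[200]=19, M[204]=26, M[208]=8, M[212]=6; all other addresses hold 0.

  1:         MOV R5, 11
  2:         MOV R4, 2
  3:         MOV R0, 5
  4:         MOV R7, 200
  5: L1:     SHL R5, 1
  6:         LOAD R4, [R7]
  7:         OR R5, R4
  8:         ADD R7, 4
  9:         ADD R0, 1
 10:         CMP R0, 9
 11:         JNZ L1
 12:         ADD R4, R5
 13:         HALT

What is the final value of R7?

after MOV R5, 11: R5=11
after MOV R4, 2: R4=2
after MOV R0, 5: R0=5
after MOV R7, 200: R7=200
after SHL R5, 1: R5=11<<1=22
after LOAD R4, [R7]: R4=M[200]=19
after OR R5, R4: R5=22|19=23
after ADD R7, 4: R7=200+4=204
after ADD R0, 1: R0=5+1=6
CMP R0, 9  (cmp 6,9)
JNZ L1: taken
after SHL R5, 1: R5=23<<1=46
after LOAD R4, [R7]: R4=M[204]=26
after OR R5, R4: R5=46|26=62
after ADD R7, 4: R7=204+4=208
after ADD R0, 1: R0=6+1=7
CMP R0, 9  (cmp 7,9)
JNZ L1: taken
after SHL R5, 1: R5=62<<1=124
after LOAD R4, [R7]: R4=M[208]=8
after OR R5, R4: R5=124|8=124
after ADD R7, 4: R7=208+4=212
after ADD R0, 1: R0=7+1=8
CMP R0, 9  (cmp 8,9)
JNZ L1: taken
after SHL R5, 1: R5=124<<1=248
after LOAD R4, [R7]: R4=M[212]=6
after OR R5, R4: R5=248|6=254
after ADD R7, 4: R7=212+4=216
after ADD R0, 1: R0=8+1=9
CMP R0, 9  (cmp 9,9)
JNZ L1: not taken
after ADD R4, R5: R4=6+254=260
halt.

216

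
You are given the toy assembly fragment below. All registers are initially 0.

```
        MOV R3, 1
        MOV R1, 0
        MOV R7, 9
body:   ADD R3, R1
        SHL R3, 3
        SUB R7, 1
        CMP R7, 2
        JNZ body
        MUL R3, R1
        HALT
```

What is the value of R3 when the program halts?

0

MOV R3, 1 → R3=1
MOV R1, 0 → R1=0
MOV R7, 9 → R7=9
ADD R3, R1 → R3=1+0=1
SHL R3, 3 → R3=1<<3=8
SUB R7, 1 → R7=9-1=8
CMP R7, 2  (cmp 8,2)
JNZ body: taken
ADD R3, R1 → R3=8+0=8
SHL R3, 3 → R3=8<<3=64
SUB R7, 1 → R7=8-1=7
CMP R7, 2  (cmp 7,2)
JNZ body: taken
ADD R3, R1 → R3=64+0=64
SHL R3, 3 → R3=64<<3=512
SUB R7, 1 → R7=7-1=6
CMP R7, 2  (cmp 6,2)
JNZ body: taken
ADD R3, R1 → R3=512+0=512
SHL R3, 3 → R3=512<<3=4096
SUB R7, 1 → R7=6-1=5
CMP R7, 2  (cmp 5,2)
JNZ body: taken
ADD R3, R1 → R3=4096+0=4096
SHL R3, 3 → R3=4096<<3=32768
SUB R7, 1 → R7=5-1=4
CMP R7, 2  (cmp 4,2)
JNZ body: taken
ADD R3, R1 → R3=32768+0=32768
SHL R3, 3 → R3=32768<<3=262144
SUB R7, 1 → R7=4-1=3
CMP R7, 2  (cmp 3,2)
JNZ body: taken
ADD R3, R1 → R3=262144+0=262144
SHL R3, 3 → R3=262144<<3=2097152
SUB R7, 1 → R7=3-1=2
CMP R7, 2  (cmp 2,2)
JNZ body: not taken
MUL R3, R1 → R3=2097152*0=0
halt.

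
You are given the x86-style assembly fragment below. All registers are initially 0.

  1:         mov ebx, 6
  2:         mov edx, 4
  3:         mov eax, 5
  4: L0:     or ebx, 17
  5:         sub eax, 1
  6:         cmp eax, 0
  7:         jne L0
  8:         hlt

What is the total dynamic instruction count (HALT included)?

after mov ebx, 6: ebx=6
after mov edx, 4: edx=4
after mov eax, 5: eax=5
after or ebx, 17: ebx=6|17=23
after sub eax, 1: eax=5-1=4
cmp eax, 0  (cmp 4,0)
jne L0: taken
after or ebx, 17: ebx=23|17=23
after sub eax, 1: eax=4-1=3
cmp eax, 0  (cmp 3,0)
jne L0: taken
after or ebx, 17: ebx=23|17=23
after sub eax, 1: eax=3-1=2
cmp eax, 0  (cmp 2,0)
jne L0: taken
after or ebx, 17: ebx=23|17=23
after sub eax, 1: eax=2-1=1
cmp eax, 0  (cmp 1,0)
jne L0: taken
after or ebx, 17: ebx=23|17=23
after sub eax, 1: eax=1-1=0
cmp eax, 0  (cmp 0,0)
jne L0: not taken
halt.
Total executed instructions: 24.

24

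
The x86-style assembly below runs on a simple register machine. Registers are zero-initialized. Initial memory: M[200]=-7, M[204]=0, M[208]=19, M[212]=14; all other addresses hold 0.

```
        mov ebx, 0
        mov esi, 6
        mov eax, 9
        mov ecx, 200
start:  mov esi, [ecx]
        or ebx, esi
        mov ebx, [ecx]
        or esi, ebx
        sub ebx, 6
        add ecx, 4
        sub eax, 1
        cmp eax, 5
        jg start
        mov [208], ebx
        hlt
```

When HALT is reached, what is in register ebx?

after mov ebx, 0: ebx=0
after mov esi, 6: esi=6
after mov eax, 9: eax=9
after mov ecx, 200: ecx=200
after mov esi, [ecx]: esi=M[200]=-7
after or ebx, esi: ebx=0|(-7)=-7
after mov ebx, [ecx]: ebx=M[200]=-7
after or esi, ebx: esi=(-7)|(-7)=-7
after sub ebx, 6: ebx=(-7)-6=-13
after add ecx, 4: ecx=200+4=204
after sub eax, 1: eax=9-1=8
cmp eax, 5  (cmp 8,5)
jg start: taken
after mov esi, [ecx]: esi=M[204]=0
after or ebx, esi: ebx=(-13)|0=-13
after mov ebx, [ecx]: ebx=M[204]=0
after or esi, ebx: esi=0|0=0
after sub ebx, 6: ebx=0-6=-6
after add ecx, 4: ecx=204+4=208
after sub eax, 1: eax=8-1=7
cmp eax, 5  (cmp 7,5)
jg start: taken
after mov esi, [ecx]: esi=M[208]=19
after or ebx, esi: ebx=(-6)|19=-5
after mov ebx, [ecx]: ebx=M[208]=19
after or esi, ebx: esi=19|19=19
after sub ebx, 6: ebx=19-6=13
after add ecx, 4: ecx=208+4=212
after sub eax, 1: eax=7-1=6
cmp eax, 5  (cmp 6,5)
jg start: taken
after mov esi, [ecx]: esi=M[212]=14
after or ebx, esi: ebx=13|14=15
after mov ebx, [ecx]: ebx=M[212]=14
after or esi, ebx: esi=14|14=14
after sub ebx, 6: ebx=14-6=8
after add ecx, 4: ecx=212+4=216
after sub eax, 1: eax=6-1=5
cmp eax, 5  (cmp 5,5)
jg start: not taken
mov [208], ebx → M[208]=8
halt.

8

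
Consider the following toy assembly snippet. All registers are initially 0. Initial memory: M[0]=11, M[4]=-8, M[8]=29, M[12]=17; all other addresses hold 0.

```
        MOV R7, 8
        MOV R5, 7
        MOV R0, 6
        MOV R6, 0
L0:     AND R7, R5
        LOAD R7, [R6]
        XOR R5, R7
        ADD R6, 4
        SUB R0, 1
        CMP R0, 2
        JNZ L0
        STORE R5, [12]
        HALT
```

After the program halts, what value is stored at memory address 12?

R7=8
R5=7
R0=6
R6=0
R7=8&7=0
R7=M[0]=11
R5=7^11=12
R6=0+4=4
R0=6-1=5
CMP R0, 2  (cmp 5,2)
JNZ L0: taken
R7=11&12=8
R7=M[4]=-8
R5=12^(-8)=-12
R6=4+4=8
R0=5-1=4
CMP R0, 2  (cmp 4,2)
JNZ L0: taken
R7=(-8)&(-12)=-16
R7=M[8]=29
R5=(-12)^29=-23
R6=8+4=12
R0=4-1=3
CMP R0, 2  (cmp 3,2)
JNZ L0: taken
R7=29&(-23)=9
R7=M[12]=17
R5=(-23)^17=-8
R6=12+4=16
R0=3-1=2
CMP R0, 2  (cmp 2,2)
JNZ L0: not taken
STORE R5, [12] → M[12]=-8
halt.

-8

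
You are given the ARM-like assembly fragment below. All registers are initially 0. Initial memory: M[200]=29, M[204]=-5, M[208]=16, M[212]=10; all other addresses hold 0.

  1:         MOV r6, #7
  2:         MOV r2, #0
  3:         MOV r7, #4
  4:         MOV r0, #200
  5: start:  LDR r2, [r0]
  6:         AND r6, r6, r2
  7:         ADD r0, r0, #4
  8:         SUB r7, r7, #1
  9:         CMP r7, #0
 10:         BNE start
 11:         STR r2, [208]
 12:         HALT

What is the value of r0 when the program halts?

216

r6=7
r2=0
r7=4
r0=200
r2=M[200]=29
r6=7&29=5
r0=200+4=204
r7=4-1=3
CMP r7, #0  (cmp 3,0)
BNE start: taken
r2=M[204]=-5
r6=5&(-5)=1
r0=204+4=208
r7=3-1=2
CMP r7, #0  (cmp 2,0)
BNE start: taken
r2=M[208]=16
r6=1&16=0
r0=208+4=212
r7=2-1=1
CMP r7, #0  (cmp 1,0)
BNE start: taken
r2=M[212]=10
r6=0&10=0
r0=212+4=216
r7=1-1=0
CMP r7, #0  (cmp 0,0)
BNE start: not taken
STR r2, [208] → M[208]=10
halt.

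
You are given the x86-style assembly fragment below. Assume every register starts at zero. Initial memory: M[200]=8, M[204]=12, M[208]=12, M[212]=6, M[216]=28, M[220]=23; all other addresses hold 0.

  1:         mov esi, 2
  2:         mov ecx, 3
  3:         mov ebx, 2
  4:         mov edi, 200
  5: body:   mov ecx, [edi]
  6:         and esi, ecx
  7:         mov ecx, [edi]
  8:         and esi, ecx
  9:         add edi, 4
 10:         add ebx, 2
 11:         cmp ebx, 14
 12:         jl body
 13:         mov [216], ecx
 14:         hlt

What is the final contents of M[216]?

23

mov esi, 2 → esi=2
mov ecx, 3 → ecx=3
mov ebx, 2 → ebx=2
mov edi, 200 → edi=200
mov ecx, [edi] → ecx=M[200]=8
and esi, ecx → esi=2&8=0
mov ecx, [edi] → ecx=M[200]=8
and esi, ecx → esi=0&8=0
add edi, 4 → edi=200+4=204
add ebx, 2 → ebx=2+2=4
cmp ebx, 14  (cmp 4,14)
jl body: taken
mov ecx, [edi] → ecx=M[204]=12
and esi, ecx → esi=0&12=0
mov ecx, [edi] → ecx=M[204]=12
and esi, ecx → esi=0&12=0
add edi, 4 → edi=204+4=208
add ebx, 2 → ebx=4+2=6
cmp ebx, 14  (cmp 6,14)
jl body: taken
mov ecx, [edi] → ecx=M[208]=12
and esi, ecx → esi=0&12=0
mov ecx, [edi] → ecx=M[208]=12
and esi, ecx → esi=0&12=0
add edi, 4 → edi=208+4=212
add ebx, 2 → ebx=6+2=8
cmp ebx, 14  (cmp 8,14)
jl body: taken
mov ecx, [edi] → ecx=M[212]=6
and esi, ecx → esi=0&6=0
mov ecx, [edi] → ecx=M[212]=6
and esi, ecx → esi=0&6=0
add edi, 4 → edi=212+4=216
add ebx, 2 → ebx=8+2=10
cmp ebx, 14  (cmp 10,14)
jl body: taken
mov ecx, [edi] → ecx=M[216]=28
and esi, ecx → esi=0&28=0
mov ecx, [edi] → ecx=M[216]=28
and esi, ecx → esi=0&28=0
add edi, 4 → edi=216+4=220
add ebx, 2 → ebx=10+2=12
cmp ebx, 14  (cmp 12,14)
jl body: taken
mov ecx, [edi] → ecx=M[220]=23
and esi, ecx → esi=0&23=0
mov ecx, [edi] → ecx=M[220]=23
and esi, ecx → esi=0&23=0
add edi, 4 → edi=220+4=224
add ebx, 2 → ebx=12+2=14
cmp ebx, 14  (cmp 14,14)
jl body: not taken
mov [216], ecx → M[216]=23
halt.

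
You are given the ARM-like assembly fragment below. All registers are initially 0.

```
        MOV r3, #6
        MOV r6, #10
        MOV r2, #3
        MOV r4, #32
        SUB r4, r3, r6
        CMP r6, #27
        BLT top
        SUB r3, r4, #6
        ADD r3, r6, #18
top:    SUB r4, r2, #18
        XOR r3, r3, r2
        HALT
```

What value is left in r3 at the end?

5

r3=6
r6=10
r2=3
r4=32
r4=6-10=-4
CMP r6, #27  (cmp 10,27)
BLT top: taken
r4=3-18=-15
r3=6^3=5
halt.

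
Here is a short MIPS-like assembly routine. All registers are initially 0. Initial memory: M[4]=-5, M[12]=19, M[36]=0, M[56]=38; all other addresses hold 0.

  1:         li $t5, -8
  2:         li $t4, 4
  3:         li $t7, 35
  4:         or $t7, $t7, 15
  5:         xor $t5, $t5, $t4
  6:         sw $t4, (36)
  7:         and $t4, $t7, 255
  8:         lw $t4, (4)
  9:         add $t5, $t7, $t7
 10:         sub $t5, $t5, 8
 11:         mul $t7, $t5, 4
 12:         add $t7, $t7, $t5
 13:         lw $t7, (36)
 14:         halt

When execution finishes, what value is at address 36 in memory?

4

$t5=-8
$t4=4
$t7=35
$t7=35|15=47
$t5=(-8)^4=-4
sw $t4, (36) → M[36]=4
$t4=47&255=47
$t4=M[4]=-5
$t5=47+47=94
$t5=94-8=86
$t7=86*4=344
$t7=344+86=430
$t7=M[36]=4
halt.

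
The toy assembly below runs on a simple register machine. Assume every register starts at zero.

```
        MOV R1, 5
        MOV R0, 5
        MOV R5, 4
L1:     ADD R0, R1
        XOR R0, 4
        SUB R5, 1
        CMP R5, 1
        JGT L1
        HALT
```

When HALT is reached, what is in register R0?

MOV R1, 5 → R1=5
MOV R0, 5 → R0=5
MOV R5, 4 → R5=4
ADD R0, R1 → R0=5+5=10
XOR R0, 4 → R0=10^4=14
SUB R5, 1 → R5=4-1=3
CMP R5, 1  (cmp 3,1)
JGT L1: taken
ADD R0, R1 → R0=14+5=19
XOR R0, 4 → R0=19^4=23
SUB R5, 1 → R5=3-1=2
CMP R5, 1  (cmp 2,1)
JGT L1: taken
ADD R0, R1 → R0=23+5=28
XOR R0, 4 → R0=28^4=24
SUB R5, 1 → R5=2-1=1
CMP R5, 1  (cmp 1,1)
JGT L1: not taken
halt.

24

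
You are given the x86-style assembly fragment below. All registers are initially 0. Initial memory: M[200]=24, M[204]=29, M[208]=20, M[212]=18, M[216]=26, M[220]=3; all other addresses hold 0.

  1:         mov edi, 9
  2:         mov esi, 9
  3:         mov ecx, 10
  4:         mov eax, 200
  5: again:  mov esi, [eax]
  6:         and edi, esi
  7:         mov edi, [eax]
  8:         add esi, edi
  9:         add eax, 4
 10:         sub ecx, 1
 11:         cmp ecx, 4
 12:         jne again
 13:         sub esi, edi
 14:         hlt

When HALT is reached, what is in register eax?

after mov edi, 9: edi=9
after mov esi, 9: esi=9
after mov ecx, 10: ecx=10
after mov eax, 200: eax=200
after mov esi, [eax]: esi=M[200]=24
after and edi, esi: edi=9&24=8
after mov edi, [eax]: edi=M[200]=24
after add esi, edi: esi=24+24=48
after add eax, 4: eax=200+4=204
after sub ecx, 1: ecx=10-1=9
cmp ecx, 4  (cmp 9,4)
jne again: taken
after mov esi, [eax]: esi=M[204]=29
after and edi, esi: edi=24&29=24
after mov edi, [eax]: edi=M[204]=29
after add esi, edi: esi=29+29=58
after add eax, 4: eax=204+4=208
after sub ecx, 1: ecx=9-1=8
cmp ecx, 4  (cmp 8,4)
jne again: taken
after mov esi, [eax]: esi=M[208]=20
after and edi, esi: edi=29&20=20
after mov edi, [eax]: edi=M[208]=20
after add esi, edi: esi=20+20=40
after add eax, 4: eax=208+4=212
after sub ecx, 1: ecx=8-1=7
cmp ecx, 4  (cmp 7,4)
jne again: taken
after mov esi, [eax]: esi=M[212]=18
after and edi, esi: edi=20&18=16
after mov edi, [eax]: edi=M[212]=18
after add esi, edi: esi=18+18=36
after add eax, 4: eax=212+4=216
after sub ecx, 1: ecx=7-1=6
cmp ecx, 4  (cmp 6,4)
jne again: taken
after mov esi, [eax]: esi=M[216]=26
after and edi, esi: edi=18&26=18
after mov edi, [eax]: edi=M[216]=26
after add esi, edi: esi=26+26=52
after add eax, 4: eax=216+4=220
after sub ecx, 1: ecx=6-1=5
cmp ecx, 4  (cmp 5,4)
jne again: taken
after mov esi, [eax]: esi=M[220]=3
after and edi, esi: edi=26&3=2
after mov edi, [eax]: edi=M[220]=3
after add esi, edi: esi=3+3=6
after add eax, 4: eax=220+4=224
after sub ecx, 1: ecx=5-1=4
cmp ecx, 4  (cmp 4,4)
jne again: not taken
after sub esi, edi: esi=6-3=3
halt.

224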